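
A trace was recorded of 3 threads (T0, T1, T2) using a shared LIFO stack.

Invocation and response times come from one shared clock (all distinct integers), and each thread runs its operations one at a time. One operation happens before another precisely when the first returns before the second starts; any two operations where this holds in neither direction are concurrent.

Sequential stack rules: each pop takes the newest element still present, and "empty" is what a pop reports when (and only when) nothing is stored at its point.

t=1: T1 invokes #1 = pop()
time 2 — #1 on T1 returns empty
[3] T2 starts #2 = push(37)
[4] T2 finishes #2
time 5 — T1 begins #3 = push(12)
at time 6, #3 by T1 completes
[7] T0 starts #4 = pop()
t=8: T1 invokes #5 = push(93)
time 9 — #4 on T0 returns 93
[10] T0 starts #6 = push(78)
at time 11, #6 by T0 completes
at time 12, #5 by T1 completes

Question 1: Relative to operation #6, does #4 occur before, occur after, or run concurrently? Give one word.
before

#4 spans [7,9], #6 spans [10,11]
resp(#4)=9 < inv(#6)=10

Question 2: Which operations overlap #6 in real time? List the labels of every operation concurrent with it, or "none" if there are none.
#5

#6 spans [10,11]: anything still running between times 10 and 11 counts as concurrent
#1 [1,2]: before
#2 [3,4]: before
#3 [5,6]: before
#4 [7,9]: before
#5 [8,12]: concurrent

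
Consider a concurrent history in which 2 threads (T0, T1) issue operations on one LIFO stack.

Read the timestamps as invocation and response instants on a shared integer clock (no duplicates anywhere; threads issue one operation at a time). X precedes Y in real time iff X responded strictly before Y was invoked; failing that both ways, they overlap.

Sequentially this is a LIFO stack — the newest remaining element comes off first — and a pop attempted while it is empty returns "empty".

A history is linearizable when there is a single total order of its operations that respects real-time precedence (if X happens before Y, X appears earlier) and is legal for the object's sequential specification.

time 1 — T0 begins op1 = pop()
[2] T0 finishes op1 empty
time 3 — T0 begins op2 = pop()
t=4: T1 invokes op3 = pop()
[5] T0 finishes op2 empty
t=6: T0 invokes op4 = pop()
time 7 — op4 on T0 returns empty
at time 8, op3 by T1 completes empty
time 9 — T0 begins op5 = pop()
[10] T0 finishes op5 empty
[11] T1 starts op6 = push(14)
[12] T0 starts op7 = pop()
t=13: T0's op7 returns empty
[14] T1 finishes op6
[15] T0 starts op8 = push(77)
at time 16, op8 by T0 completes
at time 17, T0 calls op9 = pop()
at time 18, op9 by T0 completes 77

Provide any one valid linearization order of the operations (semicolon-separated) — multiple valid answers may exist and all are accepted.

op1; op2; op3; op4; op5; op7; op6; op8; op9

after step 1 (op1 pop() → empty): stack <>
after step 2 (op2 pop() → empty): stack <>
after step 3 (op3 pop() → empty): stack <>
after step 4 (op4 pop() → empty): stack <>
after step 5 (op5 pop() → empty): stack <>
after step 6 (op7 pop() → empty): stack <>
after step 7 (op6 push(14)): stack <14>
after step 8 (op8 push(77)): stack <14,77>
after step 9 (op9 pop() → 77): stack <14>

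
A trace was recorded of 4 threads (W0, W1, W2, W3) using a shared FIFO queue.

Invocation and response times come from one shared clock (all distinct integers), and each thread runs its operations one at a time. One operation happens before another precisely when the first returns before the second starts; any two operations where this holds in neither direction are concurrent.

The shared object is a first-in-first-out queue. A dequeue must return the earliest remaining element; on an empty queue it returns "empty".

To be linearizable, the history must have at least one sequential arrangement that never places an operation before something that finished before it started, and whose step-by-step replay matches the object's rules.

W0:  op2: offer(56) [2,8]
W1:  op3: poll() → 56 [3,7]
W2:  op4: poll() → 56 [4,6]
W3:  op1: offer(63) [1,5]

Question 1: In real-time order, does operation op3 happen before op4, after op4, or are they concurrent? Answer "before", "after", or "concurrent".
Answer: concurrent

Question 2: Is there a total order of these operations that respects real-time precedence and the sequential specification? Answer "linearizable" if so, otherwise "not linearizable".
not linearizable

cut after 6 events: linearizable; cut after 7 events (op3 responds, time 7): not linearizable
real-time-consistent orders of the 3 completed operations: 6 — all fail the FIFO queue replay
no completion choice of the 1 pending operation (op2) rescues it — every subset was tried
take op1, op3, op4 (pending dropped): step 2 already fails, because op3 poll() → 56 cannot occur there
take op1, op4, op3 (pending dropped): step 2 already fails, because op4 poll() → 56 cannot occur there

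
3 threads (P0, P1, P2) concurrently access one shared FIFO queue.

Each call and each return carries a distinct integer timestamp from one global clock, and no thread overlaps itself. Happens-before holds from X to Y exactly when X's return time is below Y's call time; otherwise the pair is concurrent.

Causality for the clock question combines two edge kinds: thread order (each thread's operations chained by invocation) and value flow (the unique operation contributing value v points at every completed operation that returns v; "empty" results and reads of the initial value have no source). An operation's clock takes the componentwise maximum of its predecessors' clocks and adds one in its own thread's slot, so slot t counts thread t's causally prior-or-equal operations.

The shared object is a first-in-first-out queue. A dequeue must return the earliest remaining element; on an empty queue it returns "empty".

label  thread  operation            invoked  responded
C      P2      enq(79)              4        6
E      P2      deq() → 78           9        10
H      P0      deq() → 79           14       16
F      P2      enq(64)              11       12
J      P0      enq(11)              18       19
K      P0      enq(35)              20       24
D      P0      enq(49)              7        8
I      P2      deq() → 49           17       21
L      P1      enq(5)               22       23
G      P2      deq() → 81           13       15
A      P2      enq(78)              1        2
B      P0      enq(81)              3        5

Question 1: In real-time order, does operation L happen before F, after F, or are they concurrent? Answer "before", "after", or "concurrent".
L spans [22,23], F spans [11,12]
resp(F)=12 < inv(L)=22

after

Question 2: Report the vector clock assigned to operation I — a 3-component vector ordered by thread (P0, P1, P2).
no predecessors for A (invoked 1): P2 increments from zero → (0, 0, 1)
no predecessors for L (invoked 22): P1 increments from zero → (0, 1, 0)
no predecessors for B (invoked 3): P0 increments from zero → (1, 0, 0)
merge at C (invoked 4): VC(A)=(0, 0, 1), own-thread bump on P2 → (0, 0, 2)
merge at D (invoked 7): VC(B)=(1, 0, 0), own-thread bump on P0 → (2, 0, 0)
merge at E (invoked 9): VC(A)=(0, 0, 1), VC(C)=(0, 0, 2), own-thread bump on P2 → (0, 0, 3)
merge at F (invoked 11): VC(E)=(0, 0, 3), own-thread bump on P2 → (0, 0, 4)
merge at H (invoked 14): VC(C)=(0, 0, 2), VC(D)=(2, 0, 0), own-thread bump on P0 → (3, 0, 2)
merge at G (invoked 13): VC(B)=(1, 0, 0), VC(F)=(0, 0, 4), own-thread bump on P2 → (1, 0, 5)
merge at J (invoked 18): VC(H)=(3, 0, 2), own-thread bump on P0 → (4, 0, 2)
merge at K (invoked 20): VC(J)=(4, 0, 2), own-thread bump on P0 → (5, 0, 2)
merge at I (invoked 17): VC(D)=(2, 0, 0), VC(G)=(1, 0, 5), own-thread bump on P2 → (2, 0, 6)
target: VC(I) = (2, 0, 6)

(2, 0, 6)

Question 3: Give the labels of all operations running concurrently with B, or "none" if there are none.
B runs from 3 to 5; window-overlapping ops are concurrent
A [1,2]: before
C [4,6]: concurrent
D [7,8]: after
E [9,10]: after
F [11,12]: after
G [13,15]: after
H [14,16]: after
I [17,21]: after
J [18,19]: after
K [20,24]: after
L [22,23]: after

C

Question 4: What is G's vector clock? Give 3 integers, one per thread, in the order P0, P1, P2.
A, invoked 1, has no incoming edges; only P2's bump applies → (0, 0, 1)
L, invoked 22, has no incoming edges; only P1's bump applies → (0, 1, 0)
B, invoked 3, has no incoming edges; only P0's bump applies → (1, 0, 0)
C, invoked 4, takes VC(A)=(0, 0, 1) under max, adds 1 for P2 → (0, 0, 2)
D, invoked 7, takes VC(B)=(1, 0, 0) under max, adds 1 for P0 → (2, 0, 0)
E, invoked 9, takes VC(A)=(0, 0, 1), VC(C)=(0, 0, 2) under max, adds 1 for P2 → (0, 0, 3)
F, invoked 11, takes VC(E)=(0, 0, 3) under max, adds 1 for P2 → (0, 0, 4)
H, invoked 14, takes VC(C)=(0, 0, 2), VC(D)=(2, 0, 0) under max, adds 1 for P0 → (3, 0, 2)
G, invoked 13, takes VC(B)=(1, 0, 0), VC(F)=(0, 0, 4) under max, adds 1 for P2 → (1, 0, 5)
J, invoked 18, takes VC(H)=(3, 0, 2) under max, adds 1 for P0 → (4, 0, 2)
K, invoked 20, takes VC(J)=(4, 0, 2) under max, adds 1 for P0 → (5, 0, 2)
I, invoked 17, takes VC(D)=(2, 0, 0), VC(G)=(1, 0, 5) under max, adds 1 for P2 → (2, 0, 6)
target: VC(G) = (1, 0, 5)

(1, 0, 5)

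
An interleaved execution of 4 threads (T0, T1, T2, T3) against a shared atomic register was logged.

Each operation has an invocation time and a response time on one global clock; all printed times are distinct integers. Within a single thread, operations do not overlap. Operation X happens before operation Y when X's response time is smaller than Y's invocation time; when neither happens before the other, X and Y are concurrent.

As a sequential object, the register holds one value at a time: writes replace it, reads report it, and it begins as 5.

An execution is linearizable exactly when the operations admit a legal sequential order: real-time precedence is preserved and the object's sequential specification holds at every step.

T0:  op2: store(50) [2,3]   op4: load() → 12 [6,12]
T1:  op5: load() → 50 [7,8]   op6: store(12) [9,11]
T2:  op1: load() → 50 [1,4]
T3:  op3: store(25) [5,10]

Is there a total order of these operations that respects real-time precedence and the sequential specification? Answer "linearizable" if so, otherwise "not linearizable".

witness order: op2, op1, op5, op3, op6, op4
step 1: op2 store(50) — value 50
step 2: op1 load() → 50 — value 50
step 3: op5 load() → 50 — value 50
step 4: op3 store(25) — value 25
step 5: op6 store(12) — value 12
step 6: op4 load() → 12 — value 12

linearizable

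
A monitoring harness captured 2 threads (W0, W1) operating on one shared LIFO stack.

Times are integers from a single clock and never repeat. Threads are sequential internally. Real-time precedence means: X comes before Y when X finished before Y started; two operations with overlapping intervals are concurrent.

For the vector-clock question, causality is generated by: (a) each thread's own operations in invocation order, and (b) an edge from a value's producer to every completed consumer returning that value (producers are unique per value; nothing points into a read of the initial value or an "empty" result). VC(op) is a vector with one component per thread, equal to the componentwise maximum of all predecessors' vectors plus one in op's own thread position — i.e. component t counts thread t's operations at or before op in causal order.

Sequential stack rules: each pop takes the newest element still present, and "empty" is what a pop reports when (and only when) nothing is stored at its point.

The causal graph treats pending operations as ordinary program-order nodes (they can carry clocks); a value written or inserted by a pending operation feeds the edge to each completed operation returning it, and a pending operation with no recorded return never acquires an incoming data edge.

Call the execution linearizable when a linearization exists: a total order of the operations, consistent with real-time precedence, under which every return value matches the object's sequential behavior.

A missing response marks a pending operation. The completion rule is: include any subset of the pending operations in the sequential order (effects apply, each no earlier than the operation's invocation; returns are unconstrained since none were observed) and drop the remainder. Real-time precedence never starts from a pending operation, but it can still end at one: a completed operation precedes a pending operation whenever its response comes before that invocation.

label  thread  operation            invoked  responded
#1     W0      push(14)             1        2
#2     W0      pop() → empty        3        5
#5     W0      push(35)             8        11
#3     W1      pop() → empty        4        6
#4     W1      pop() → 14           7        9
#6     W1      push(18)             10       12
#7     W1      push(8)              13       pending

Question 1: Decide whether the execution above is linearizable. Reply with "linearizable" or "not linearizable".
not linearizable

events 1..5 are fine; event 6 — the response of #3 at time 6 — makes the prefix non-linearizable
every one of the 2 real-time-consistent orders over 3 completed LIFO stack ops fails the sequential spec
for example #1, #2, #3 fails at step 2: #2 pop() → empty is not legal there
for example #1, #3, #2 fails at step 2: #3 pop() → empty is not legal there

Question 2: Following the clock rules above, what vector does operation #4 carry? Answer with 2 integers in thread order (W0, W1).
(1, 2)

invoked at 4, #3 has no predecessors; its own W1 bump gives (0, 1)
invoked at 1, #1 has no predecessors; its own W0 bump gives (1, 0)
#2 (invocation 3): componentwise max over VC(#1)=(1, 0), +1 at W0, giving (2, 0)
#4 (invocation 7): componentwise max over VC(#1)=(1, 0), VC(#3)=(0, 1), +1 at W1, giving (1, 2)
#5 (invocation 8): componentwise max over VC(#2)=(2, 0), +1 at W0, giving (3, 0)
#6 (invocation 10): componentwise max over VC(#4)=(1, 2), +1 at W1, giving (1, 3)
#7 (invocation 13): componentwise max over VC(#6)=(1, 3), +1 at W1, giving (1, 4)
target: VC(#4) = (1, 2)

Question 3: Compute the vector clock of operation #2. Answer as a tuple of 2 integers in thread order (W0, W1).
(2, 0)

VC(#3, invoked at 4): no causal predecessors; +1 on W1 → (0, 1)
VC(#1, invoked at 1): no causal predecessors; +1 on W0 → (1, 0)
#2, invoked 3, takes VC(#1)=(1, 0) under max, adds 1 for W0 → (2, 0)
#4, invoked 7, takes VC(#1)=(1, 0), VC(#3)=(0, 1) under max, adds 1 for W1 → (1, 2)
#5, invoked 8, takes VC(#2)=(2, 0) under max, adds 1 for W0 → (3, 0)
#6, invoked 10, takes VC(#4)=(1, 2) under max, adds 1 for W1 → (1, 3)
#7, invoked 13, takes VC(#6)=(1, 3) under max, adds 1 for W1 → (1, 4)
target: VC(#2) = (2, 0)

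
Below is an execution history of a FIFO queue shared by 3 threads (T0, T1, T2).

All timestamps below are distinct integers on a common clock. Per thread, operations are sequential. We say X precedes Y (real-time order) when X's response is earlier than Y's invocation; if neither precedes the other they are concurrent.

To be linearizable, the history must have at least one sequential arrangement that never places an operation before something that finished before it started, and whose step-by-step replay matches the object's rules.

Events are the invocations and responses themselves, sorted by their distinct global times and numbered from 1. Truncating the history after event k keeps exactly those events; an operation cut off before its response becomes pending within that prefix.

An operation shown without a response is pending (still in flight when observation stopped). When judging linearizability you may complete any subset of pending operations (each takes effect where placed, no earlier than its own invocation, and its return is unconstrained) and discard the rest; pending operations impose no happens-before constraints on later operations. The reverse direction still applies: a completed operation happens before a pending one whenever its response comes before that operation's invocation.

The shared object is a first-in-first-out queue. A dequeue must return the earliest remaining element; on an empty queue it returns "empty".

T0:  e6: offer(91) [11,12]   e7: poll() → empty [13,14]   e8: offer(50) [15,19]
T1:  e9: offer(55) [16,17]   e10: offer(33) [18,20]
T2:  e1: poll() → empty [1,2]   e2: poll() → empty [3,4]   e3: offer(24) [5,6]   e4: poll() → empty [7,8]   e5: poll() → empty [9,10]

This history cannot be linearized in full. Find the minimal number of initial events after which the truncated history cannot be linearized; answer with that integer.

events 1..7 are linearizable; a witness order is e1, e2, e3:
1. e1 poll() → empty, leaving queue <>
2. e2 poll() → empty, leaving queue <>
3. e3 offer(24), leaving queue <24>
at event 8 (e4's time-8 response) nothing linearizes any more
sample order e1, e2, e3, e4 stalls at step 4 — e4 poll() → empty has no legal effect

8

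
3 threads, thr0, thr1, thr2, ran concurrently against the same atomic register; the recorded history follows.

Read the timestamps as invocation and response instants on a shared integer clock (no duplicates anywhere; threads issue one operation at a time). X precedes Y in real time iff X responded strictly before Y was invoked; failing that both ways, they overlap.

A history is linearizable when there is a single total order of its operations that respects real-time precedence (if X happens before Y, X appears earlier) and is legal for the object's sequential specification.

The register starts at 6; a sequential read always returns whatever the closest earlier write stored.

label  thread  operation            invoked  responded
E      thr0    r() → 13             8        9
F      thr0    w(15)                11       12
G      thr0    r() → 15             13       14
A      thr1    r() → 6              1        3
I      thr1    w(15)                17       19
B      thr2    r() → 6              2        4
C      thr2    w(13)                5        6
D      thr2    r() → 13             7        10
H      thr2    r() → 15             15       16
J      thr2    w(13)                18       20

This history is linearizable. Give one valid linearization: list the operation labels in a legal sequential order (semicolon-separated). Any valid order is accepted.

1. A r() → 6, leaving value 6
2. B r() → 6, leaving value 6
3. C w(13), leaving value 13
4. D r() → 13, leaving value 13
5. E r() → 13, leaving value 13
6. F w(15), leaving value 15
7. G r() → 15, leaving value 15
8. H r() → 15, leaving value 15
9. I w(15), leaving value 15
10. J w(13), leaving value 13

A; B; C; D; E; F; G; H; I; J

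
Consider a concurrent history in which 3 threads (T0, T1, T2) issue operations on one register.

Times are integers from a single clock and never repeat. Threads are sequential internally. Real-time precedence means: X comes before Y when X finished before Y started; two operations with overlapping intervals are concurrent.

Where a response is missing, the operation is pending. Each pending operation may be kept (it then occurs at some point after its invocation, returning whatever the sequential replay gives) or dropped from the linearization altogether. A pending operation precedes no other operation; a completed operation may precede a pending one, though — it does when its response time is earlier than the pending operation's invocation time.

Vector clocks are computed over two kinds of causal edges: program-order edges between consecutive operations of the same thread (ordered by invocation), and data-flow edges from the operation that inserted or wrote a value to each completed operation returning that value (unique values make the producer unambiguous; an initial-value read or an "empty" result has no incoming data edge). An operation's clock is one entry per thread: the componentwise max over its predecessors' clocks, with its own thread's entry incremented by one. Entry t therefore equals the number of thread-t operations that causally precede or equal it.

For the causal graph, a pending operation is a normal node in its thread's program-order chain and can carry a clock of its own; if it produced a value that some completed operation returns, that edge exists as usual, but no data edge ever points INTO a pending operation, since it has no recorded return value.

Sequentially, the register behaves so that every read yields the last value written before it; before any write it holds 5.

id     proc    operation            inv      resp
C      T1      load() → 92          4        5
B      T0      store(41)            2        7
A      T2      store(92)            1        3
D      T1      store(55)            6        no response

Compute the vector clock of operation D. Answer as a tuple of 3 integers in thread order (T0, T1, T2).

(0, 2, 1)

no predecessors for A (invoked 1): T2 increments from zero → (0, 0, 1)
no predecessors for B (invoked 2): T0 increments from zero → (1, 0, 0)
C, invoked 4, takes VC(A)=(0, 0, 1) under max, adds 1 for T1 → (0, 1, 1)
D, invoked 6, takes VC(C)=(0, 1, 1) under max, adds 1 for T1 → (0, 2, 1)
target: VC(D) = (0, 2, 1)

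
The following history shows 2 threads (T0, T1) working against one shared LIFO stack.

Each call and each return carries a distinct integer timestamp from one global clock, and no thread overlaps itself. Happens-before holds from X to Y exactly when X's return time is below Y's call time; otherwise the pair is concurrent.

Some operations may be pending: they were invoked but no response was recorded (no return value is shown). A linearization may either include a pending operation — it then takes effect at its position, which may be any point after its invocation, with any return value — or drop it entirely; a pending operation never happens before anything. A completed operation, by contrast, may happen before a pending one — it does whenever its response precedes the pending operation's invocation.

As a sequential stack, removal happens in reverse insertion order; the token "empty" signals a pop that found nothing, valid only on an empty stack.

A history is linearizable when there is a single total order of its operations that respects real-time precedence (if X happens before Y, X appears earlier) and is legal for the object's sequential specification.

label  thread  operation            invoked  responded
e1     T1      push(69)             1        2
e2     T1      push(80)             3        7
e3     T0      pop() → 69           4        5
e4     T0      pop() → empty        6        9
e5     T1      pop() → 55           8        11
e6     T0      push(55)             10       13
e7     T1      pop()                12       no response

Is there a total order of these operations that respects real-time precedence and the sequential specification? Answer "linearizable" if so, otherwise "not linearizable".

linearizable

witness order: e1, e3, e4, e2, e6, e5
1. e1 push(69), leaving stack <69>
2. e3 pop() → 69, leaving stack <>
3. e4 pop() → empty, leaving stack <>
4. e2 push(80), leaving stack <80>
5. e6 push(55), leaving stack <80,55>
6. e5 pop() → 55, leaving stack <80>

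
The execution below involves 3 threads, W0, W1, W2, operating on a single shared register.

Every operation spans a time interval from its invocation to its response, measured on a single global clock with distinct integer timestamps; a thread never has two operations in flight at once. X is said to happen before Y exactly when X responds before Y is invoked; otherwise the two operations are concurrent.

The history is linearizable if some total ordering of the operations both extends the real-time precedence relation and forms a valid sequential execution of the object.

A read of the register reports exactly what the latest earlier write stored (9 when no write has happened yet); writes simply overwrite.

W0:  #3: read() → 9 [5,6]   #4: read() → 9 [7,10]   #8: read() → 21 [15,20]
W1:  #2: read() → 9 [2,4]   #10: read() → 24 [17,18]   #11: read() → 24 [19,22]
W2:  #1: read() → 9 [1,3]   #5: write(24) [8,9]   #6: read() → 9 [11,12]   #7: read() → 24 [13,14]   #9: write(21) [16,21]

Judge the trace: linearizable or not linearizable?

not linearizable

through event 11 a valid linearization exists; event 12 (#6 responding at time 12) ends that
4 orders of the 6 completed register ops respect real time; none is legal
for example #1, #2, #3, #4, #5, #6 fails at step 6: #6 read() → 9 is not legal there
for example #1, #2, #3, #5, #4, #6 fails at step 5: #4 read() → 9 is not legal there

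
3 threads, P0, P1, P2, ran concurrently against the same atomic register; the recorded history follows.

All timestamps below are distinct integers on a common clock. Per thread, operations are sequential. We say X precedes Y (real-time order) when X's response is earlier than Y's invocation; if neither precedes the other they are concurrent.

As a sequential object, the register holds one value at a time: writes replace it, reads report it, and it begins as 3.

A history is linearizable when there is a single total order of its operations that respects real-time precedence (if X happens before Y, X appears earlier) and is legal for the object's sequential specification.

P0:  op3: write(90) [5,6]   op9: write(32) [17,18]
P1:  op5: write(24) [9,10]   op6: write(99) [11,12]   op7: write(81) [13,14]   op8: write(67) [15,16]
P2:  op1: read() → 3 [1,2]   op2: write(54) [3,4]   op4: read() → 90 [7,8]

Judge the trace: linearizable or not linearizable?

one valid linearization: op1, op2, op3, op4, op5, op6, op7, op8, op9
1. op1 read() → 3, leaving value 3
2. op2 write(54), leaving value 54
3. op3 write(90), leaving value 90
4. op4 read() → 90, leaving value 90
5. op5 write(24), leaving value 24
6. op6 write(99), leaving value 99
7. op7 write(81), leaving value 81
8. op8 write(67), leaving value 67
9. op9 write(32), leaving value 32

linearizable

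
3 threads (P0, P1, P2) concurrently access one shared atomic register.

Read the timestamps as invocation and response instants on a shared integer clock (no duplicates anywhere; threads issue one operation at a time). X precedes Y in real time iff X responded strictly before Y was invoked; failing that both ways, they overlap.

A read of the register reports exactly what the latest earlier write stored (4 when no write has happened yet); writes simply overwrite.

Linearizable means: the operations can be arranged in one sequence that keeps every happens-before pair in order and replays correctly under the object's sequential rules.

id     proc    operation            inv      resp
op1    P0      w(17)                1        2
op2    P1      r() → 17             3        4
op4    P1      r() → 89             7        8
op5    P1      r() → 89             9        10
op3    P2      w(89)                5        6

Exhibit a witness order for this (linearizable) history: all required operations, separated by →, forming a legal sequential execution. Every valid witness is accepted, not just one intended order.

op1 → op2 → op3 → op4 → op5

step 1: op1 w(17) — value 17
step 2: op2 r() → 17 — value 17
step 3: op3 w(89) — value 89
step 4: op4 r() → 89 — value 89
step 5: op5 r() → 89 — value 89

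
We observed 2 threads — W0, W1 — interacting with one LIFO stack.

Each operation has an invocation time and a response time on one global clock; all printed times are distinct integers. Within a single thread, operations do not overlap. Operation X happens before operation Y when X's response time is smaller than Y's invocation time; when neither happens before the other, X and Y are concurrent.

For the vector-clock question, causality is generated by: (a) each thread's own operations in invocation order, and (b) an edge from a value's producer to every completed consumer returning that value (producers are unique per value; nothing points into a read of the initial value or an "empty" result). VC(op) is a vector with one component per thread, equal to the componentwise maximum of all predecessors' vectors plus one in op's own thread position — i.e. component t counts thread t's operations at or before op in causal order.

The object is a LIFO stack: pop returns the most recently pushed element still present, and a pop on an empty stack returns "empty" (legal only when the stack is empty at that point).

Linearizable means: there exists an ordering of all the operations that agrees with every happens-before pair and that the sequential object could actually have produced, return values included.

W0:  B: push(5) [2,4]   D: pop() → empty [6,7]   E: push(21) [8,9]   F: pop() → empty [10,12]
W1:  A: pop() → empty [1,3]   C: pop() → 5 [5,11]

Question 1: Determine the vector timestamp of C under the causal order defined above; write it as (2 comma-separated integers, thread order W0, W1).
Answer: (1, 2)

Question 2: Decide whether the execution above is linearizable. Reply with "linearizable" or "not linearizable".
events 1..11 are fine; event 12 — the response of F at time 12 — makes the prefix non-linearizable
6 completed operations, 8 real-time-consistent orders — every LIFO stack replay fails
e.g. A, B, C, D, E, F: illegal at step 6, since F pop() → empty cannot apply there
e.g. A, B, D, C, E, F: illegal at step 3, since D pop() → empty cannot apply there

not linearizable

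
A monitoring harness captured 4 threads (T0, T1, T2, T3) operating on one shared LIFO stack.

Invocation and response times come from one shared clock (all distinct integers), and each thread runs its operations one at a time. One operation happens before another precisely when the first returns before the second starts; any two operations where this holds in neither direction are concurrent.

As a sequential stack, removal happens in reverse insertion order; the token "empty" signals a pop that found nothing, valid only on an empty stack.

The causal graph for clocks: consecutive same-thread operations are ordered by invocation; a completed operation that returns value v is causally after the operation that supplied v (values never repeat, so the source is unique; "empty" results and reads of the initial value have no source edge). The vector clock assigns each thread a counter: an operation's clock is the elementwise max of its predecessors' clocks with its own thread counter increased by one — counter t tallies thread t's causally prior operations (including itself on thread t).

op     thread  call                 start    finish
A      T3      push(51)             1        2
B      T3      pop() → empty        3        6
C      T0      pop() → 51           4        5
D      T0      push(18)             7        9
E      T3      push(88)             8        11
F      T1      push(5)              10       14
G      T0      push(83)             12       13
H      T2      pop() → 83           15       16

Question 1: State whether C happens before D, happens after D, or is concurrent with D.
C spans [4,5], D spans [7,9]
resp(C)=5 < inv(D)=7

before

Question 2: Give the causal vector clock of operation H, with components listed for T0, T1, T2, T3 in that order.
A, invoked 1, has no incoming edges; only T3's bump applies → (0, 0, 0, 1)
F, invoked 10, has no incoming edges; only T1's bump applies → (0, 1, 0, 0)
B, invoked 3, takes VC(A)=(0, 0, 0, 1) under max, adds 1 for T3 → (0, 0, 0, 2)
C, invoked 4, takes VC(A)=(0, 0, 0, 1) under max, adds 1 for T0 → (1, 0, 0, 1)
E, invoked 8, takes VC(B)=(0, 0, 0, 2) under max, adds 1 for T3 → (0, 0, 0, 3)
D, invoked 7, takes VC(C)=(1, 0, 0, 1) under max, adds 1 for T0 → (2, 0, 0, 1)
G, invoked 12, takes VC(D)=(2, 0, 0, 1) under max, adds 1 for T0 → (3, 0, 0, 1)
H, invoked 15, takes VC(G)=(3, 0, 0, 1) under max, adds 1 for T2 → (3, 0, 1, 1)
target: VC(H) = (3, 0, 1, 1)

(3, 0, 1, 1)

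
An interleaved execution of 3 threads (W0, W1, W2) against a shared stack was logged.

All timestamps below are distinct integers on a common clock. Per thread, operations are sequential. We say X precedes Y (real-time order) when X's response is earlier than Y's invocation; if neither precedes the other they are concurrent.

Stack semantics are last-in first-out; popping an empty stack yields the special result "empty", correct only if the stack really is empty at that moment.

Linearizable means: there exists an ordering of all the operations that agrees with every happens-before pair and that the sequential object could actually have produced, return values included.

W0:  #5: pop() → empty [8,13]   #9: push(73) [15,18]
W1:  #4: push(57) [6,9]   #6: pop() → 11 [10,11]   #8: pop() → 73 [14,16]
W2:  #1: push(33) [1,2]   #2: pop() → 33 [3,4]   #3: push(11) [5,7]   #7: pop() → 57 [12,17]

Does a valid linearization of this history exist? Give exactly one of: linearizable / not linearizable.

a witness: #1, #2, #4, #3, #6, #7, #5, #9, #8
1. #1 push(33), leaving stack <33>
2. #2 pop() → 33, leaving stack <>
3. #4 push(57), leaving stack <57>
4. #3 push(11), leaving stack <57,11>
5. #6 pop() → 11, leaving stack <57>
6. #7 pop() → 57, leaving stack <>
7. #5 pop() → empty, leaving stack <>
8. #9 push(73), leaving stack <73>
9. #8 pop() → 73, leaving stack <>

linearizable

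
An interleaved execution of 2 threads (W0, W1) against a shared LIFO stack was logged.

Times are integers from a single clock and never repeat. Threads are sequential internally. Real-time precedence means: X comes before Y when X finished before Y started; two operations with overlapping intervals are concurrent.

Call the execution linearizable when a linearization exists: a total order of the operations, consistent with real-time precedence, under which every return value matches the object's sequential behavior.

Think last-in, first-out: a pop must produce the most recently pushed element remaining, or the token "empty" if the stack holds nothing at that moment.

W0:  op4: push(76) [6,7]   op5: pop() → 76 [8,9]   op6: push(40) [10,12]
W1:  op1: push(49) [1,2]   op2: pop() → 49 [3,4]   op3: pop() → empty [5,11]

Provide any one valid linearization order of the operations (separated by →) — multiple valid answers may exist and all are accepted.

op1 → op2 → op3 → op4 → op5 → op6

step 1: op1 push(49) — stack <49>
step 2: op2 pop() → 49 — stack <>
step 3: op3 pop() → empty — stack <>
step 4: op4 push(76) — stack <76>
step 5: op5 pop() → 76 — stack <>
step 6: op6 push(40) — stack <40>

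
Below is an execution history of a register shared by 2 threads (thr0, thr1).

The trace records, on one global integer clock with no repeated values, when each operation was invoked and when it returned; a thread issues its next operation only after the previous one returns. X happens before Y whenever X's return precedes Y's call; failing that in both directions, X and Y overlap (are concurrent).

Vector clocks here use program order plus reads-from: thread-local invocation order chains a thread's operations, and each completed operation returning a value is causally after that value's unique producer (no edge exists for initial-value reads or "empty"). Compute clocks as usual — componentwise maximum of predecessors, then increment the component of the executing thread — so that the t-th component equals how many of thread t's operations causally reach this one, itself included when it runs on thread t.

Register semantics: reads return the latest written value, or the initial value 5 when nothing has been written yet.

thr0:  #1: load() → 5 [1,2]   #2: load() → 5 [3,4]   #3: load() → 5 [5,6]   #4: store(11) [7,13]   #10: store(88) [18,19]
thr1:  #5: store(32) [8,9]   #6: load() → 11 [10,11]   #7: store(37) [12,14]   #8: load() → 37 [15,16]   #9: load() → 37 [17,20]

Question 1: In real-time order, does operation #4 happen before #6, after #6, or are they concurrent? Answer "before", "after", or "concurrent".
#4 spans [7,13], #6 spans [10,11]
the intervals overlap in both directions

concurrent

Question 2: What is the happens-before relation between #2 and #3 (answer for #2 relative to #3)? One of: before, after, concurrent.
#2 spans [3,4], #3 spans [5,6]
resp(#2)=4 < inv(#3)=5

before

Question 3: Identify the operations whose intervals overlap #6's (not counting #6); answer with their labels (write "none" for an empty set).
concurrent with #6 ([10,11]): every op whose interval crosses 10..11
#1 [1,2]: before
#2 [3,4]: before
#3 [5,6]: before
#4 [7,13]: concurrent
#5 [8,9]: before
#7 [12,14]: after
#8 [15,16]: after
#9 [17,20]: after
#10 [18,19]: after

#4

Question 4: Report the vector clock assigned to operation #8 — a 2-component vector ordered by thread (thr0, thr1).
VC(#5, invoked at 8): no causal predecessors; +1 on thr1 → (0, 1)
VC(#1, invoked at 1): no causal predecessors; +1 on thr0 → (1, 0)
VC(#2, invoked at 3): max of VC(#1)=(1, 0), then +1 on thread thr0 → (2, 0)
VC(#3, invoked at 5): max of VC(#2)=(2, 0), then +1 on thread thr0 → (3, 0)
VC(#4, invoked at 7): max of VC(#3)=(3, 0), then +1 on thread thr0 → (4, 0)
VC(#10, invoked at 18): max of VC(#4)=(4, 0), then +1 on thread thr0 → (5, 0)
VC(#6, invoked at 10): max of VC(#4)=(4, 0), VC(#5)=(0, 1), then +1 on thread thr1 → (4, 2)
VC(#7, invoked at 12): max of VC(#6)=(4, 2), then +1 on thread thr1 → (4, 3)
VC(#8, invoked at 15): max of VC(#7)=(4, 3), then +1 on thread thr1 → (4, 4)
VC(#9, invoked at 17): max of VC(#7)=(4, 3), VC(#8)=(4, 4), then +1 on thread thr1 → (4, 5)
target: VC(#8) = (4, 4)

(4, 4)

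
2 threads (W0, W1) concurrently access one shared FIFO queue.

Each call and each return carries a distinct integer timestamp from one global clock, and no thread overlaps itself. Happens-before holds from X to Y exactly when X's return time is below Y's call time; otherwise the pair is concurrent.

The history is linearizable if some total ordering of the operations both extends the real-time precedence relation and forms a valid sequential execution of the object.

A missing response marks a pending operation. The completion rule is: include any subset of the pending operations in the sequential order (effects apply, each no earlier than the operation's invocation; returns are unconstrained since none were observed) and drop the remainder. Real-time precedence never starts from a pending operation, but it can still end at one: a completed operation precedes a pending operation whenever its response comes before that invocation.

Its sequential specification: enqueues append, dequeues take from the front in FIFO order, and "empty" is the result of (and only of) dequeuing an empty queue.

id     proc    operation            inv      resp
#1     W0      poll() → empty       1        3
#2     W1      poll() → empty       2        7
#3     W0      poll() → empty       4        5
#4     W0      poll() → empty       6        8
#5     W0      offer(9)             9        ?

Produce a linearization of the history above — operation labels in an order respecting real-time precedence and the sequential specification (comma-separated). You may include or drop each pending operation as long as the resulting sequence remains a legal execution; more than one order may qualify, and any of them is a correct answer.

1. #1 poll() → empty, leaving queue <>
2. #2 poll() → empty, leaving queue <>
3. #3 poll() → empty, leaving queue <>
4. #4 poll() → empty, leaving queue <>

#1, #2, #3, #4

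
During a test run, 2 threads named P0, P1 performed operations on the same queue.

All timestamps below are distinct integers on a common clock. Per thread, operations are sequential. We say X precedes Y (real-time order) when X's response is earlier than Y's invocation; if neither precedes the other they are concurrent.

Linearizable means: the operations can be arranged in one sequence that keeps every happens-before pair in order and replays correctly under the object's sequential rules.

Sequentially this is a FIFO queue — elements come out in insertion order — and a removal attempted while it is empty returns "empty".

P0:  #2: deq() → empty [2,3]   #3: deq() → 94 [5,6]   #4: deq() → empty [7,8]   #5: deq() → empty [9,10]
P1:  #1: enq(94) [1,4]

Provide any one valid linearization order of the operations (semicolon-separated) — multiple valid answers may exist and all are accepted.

#2; #1; #3; #4; #5

step 1: #2 deq() → empty — queue <>
step 2: #1 enq(94) — queue <94>
step 3: #3 deq() → 94 — queue <>
step 4: #4 deq() → empty — queue <>
step 5: #5 deq() → empty — queue <>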